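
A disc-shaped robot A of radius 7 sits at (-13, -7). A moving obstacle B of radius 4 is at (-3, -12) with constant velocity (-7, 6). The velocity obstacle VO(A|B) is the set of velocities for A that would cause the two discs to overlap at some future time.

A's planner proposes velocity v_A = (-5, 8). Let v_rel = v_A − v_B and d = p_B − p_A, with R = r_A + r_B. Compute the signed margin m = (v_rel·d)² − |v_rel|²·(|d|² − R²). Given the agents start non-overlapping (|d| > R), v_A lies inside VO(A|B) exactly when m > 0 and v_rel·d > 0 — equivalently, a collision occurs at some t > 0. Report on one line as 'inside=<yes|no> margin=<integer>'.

d = (10, -5),  |d|² = 125;  R = 7+4 = 11,  c = 125−11² = 4
v_rel = (2, 2),  |v_rel|² = 8;  v_rel·d = (2)·(10) + (2)·(-5) = 10
8·t² − 20·t + 4 = 0  ⇒  m = 10² − 8·4 = 68
m = 68 > 0,  v_rel·d = 10 > 0  ⇒  inside

inside=yes margin=68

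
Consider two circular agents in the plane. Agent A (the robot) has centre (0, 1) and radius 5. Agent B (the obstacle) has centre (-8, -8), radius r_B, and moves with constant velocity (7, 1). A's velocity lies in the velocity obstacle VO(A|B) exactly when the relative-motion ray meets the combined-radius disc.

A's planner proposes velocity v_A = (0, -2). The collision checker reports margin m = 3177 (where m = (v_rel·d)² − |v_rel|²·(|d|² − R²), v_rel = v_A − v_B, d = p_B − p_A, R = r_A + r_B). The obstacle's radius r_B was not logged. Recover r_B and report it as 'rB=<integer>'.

m = 3177
d = (-8, -9);  v_rel = (-7, -3),  |v_rel|² = 58
v_rel×d = (-7)·(-9) − (-3)·(-8) = 39
since m = R²·58 − 39²:  R² = (1521 + 3177) / 58 = 81
R = √81 = 9  ⇒  r_B = 9 − 5 = 4

rB=4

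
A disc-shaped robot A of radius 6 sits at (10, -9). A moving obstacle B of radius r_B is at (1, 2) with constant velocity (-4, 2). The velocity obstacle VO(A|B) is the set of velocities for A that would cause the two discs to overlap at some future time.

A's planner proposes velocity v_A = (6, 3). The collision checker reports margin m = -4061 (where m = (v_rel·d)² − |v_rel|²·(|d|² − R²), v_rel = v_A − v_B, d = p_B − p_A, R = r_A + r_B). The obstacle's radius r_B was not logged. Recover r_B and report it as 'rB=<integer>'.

m = -4061
d = (-9, 11);  v_rel = (10, 1),  |v_rel|² = 101
v_rel×d = (10)·(11) − (1)·(-9) = 119
since m = R²·101 − 119²:  R² = (14161 + -4061) / 101 = 100
R = √100 = 10  ⇒  r_B = 10 − 6 = 4

rB=4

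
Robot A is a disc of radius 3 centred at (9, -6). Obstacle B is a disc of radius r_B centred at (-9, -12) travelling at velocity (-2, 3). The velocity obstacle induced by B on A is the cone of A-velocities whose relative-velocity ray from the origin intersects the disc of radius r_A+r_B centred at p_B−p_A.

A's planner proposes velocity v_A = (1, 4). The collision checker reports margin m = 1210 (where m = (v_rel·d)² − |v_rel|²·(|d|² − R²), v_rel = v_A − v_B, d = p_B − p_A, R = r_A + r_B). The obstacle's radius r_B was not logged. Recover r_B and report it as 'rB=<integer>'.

m = 1210
d = (-18, -6);  v_rel = (3, 1),  |v_rel|² = 10
v_rel×d = (3)·(-6) − (1)·(-18) = 0
since m = R²·10 − 0²:  R² = (0 + 1210) / 10 = 121
R = √121 = 11  ⇒  r_B = 11 − 3 = 8

rB=8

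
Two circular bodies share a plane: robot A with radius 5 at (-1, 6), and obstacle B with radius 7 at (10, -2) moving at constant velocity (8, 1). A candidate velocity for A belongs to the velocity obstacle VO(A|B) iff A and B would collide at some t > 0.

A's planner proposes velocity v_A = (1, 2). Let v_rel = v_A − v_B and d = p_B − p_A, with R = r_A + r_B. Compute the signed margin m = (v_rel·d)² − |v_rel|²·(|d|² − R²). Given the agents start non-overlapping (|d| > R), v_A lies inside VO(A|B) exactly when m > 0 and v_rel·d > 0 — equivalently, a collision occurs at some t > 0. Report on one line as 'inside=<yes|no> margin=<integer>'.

d = (11, -8),  |d|² = 185;  R = 5+7 = 12,  c = 185−12² = 41
v_rel = (-7, 1),  |v_rel|² = 50;  v_rel·d = (-7)·(11) + (1)·(-8) = -85
50·t² + 170·t + 41 = 0  ⇒  m = (-85)² − 50·41 = 5175
m = 5175 > 0,  v_rel·d = -85 < 0  ⇒  outside

inside=no margin=5175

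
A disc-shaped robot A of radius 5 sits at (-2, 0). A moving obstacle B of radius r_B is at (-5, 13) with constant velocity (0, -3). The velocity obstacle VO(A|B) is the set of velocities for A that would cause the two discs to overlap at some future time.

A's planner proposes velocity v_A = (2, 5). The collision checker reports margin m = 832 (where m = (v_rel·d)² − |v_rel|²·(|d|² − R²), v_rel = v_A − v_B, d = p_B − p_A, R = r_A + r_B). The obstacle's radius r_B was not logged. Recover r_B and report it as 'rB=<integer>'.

m = 832
d = (-3, 13);  v_rel = (2, 8),  |v_rel|² = 68
v_rel×d = (2)·(13) − (8)·(-3) = 50
since m = R²·68 − 50²:  R² = (2500 + 832) / 68 = 49
R = √49 = 7  ⇒  r_B = 7 − 5 = 2

rB=2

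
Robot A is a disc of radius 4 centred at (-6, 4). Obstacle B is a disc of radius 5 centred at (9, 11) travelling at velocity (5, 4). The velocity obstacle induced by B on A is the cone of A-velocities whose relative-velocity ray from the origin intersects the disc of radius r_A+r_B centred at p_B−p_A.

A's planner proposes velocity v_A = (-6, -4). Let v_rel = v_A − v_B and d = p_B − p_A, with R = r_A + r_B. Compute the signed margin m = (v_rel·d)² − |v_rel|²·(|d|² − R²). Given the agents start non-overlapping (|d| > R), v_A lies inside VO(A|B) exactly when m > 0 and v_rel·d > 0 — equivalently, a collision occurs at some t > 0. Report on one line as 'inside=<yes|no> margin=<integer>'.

d = (15, 7),  |d|² = 274;  R = 4+5 = 9,  c = 274−9² = 193
v_rel = (-11, -8),  |v_rel|² = 185;  v_rel·d = (-11)·(15) + (-8)·(7) = -221
185·t² + 442·t + 193 = 0  ⇒  m = (-221)² − 185·193 = 13136
m = 13136 > 0,  v_rel·d = -221 < 0  ⇒  outside

inside=no margin=13136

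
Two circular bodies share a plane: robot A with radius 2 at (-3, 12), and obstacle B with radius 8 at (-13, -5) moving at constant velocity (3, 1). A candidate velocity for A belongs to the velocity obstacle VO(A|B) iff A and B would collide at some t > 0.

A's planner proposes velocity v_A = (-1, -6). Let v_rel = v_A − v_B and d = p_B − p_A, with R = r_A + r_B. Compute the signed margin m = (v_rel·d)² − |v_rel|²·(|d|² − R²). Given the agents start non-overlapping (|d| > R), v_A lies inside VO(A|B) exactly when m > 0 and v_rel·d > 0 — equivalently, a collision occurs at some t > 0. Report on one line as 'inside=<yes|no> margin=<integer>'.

d = (-10, -17),  |d|² = 389;  R = 2+8 = 10,  c = 389−10² = 289
v_rel = (-4, -7),  |v_rel|² = 65;  v_rel·d = (-4)·(-10) + (-7)·(-17) = 159
65·t² − 318·t + 289 = 0  ⇒  m = 159² − 65·289 = 6496
m = 6496 > 0,  v_rel·d = 159 > 0  ⇒  inside

inside=yes margin=6496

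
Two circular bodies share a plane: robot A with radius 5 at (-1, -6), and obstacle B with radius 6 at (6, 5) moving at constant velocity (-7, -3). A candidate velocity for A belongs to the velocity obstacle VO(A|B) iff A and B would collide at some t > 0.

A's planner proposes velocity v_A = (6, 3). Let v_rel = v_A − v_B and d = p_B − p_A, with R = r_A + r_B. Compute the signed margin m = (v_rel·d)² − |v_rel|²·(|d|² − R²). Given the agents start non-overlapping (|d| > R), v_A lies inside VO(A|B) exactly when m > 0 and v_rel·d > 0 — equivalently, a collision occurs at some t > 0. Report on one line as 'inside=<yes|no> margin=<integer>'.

d = (7, 11),  |d|² = 170;  R = 5+6 = 11,  c = 170−11² = 49
v_rel = (13, 6),  |v_rel|² = 205;  v_rel·d = (13)·(7) + (6)·(11) = 157
205·t² − 314·t + 49 = 0  ⇒  m = 157² − 205·49 = 14604
m = 14604 > 0,  v_rel·d = 157 > 0  ⇒  inside

inside=yes margin=14604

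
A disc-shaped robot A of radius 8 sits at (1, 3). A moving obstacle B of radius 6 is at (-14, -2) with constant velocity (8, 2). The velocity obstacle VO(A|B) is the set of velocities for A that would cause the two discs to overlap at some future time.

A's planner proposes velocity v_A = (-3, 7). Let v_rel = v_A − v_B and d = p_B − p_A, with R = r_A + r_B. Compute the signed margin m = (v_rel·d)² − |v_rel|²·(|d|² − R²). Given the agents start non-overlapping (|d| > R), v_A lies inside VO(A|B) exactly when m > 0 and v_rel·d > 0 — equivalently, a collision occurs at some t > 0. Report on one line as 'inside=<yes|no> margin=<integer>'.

d = (-15, -5),  |d|² = 250;  R = 8+6 = 14,  c = 250−14² = 54
v_rel = (-11, 5),  |v_rel|² = 146;  v_rel·d = (-11)·(-15) + (5)·(-5) = 140
146·t² − 280·t + 54 = 0  ⇒  m = 140² − 146·54 = 11716
m = 11716 > 0,  v_rel·d = 140 > 0  ⇒  inside

inside=yes margin=11716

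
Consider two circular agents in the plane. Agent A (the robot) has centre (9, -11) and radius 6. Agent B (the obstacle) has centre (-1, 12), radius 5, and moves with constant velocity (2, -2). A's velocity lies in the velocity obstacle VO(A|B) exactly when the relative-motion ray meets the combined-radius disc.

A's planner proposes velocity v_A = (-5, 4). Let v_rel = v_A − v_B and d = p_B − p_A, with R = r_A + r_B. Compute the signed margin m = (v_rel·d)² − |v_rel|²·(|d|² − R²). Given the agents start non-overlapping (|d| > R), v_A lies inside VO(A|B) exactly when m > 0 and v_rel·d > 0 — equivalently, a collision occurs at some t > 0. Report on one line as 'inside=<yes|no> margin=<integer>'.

d = (-10, 23),  |d|² = 629;  R = 6+5 = 11,  c = 629−11² = 508
v_rel = (-7, 6),  |v_rel|² = 85;  v_rel·d = (-7)·(-10) + (6)·(23) = 208
85·t² − 416·t + 508 = 0  ⇒  m = 208² − 85·508 = 84
m = 84 > 0,  v_rel·d = 208 > 0  ⇒  inside

inside=yes margin=84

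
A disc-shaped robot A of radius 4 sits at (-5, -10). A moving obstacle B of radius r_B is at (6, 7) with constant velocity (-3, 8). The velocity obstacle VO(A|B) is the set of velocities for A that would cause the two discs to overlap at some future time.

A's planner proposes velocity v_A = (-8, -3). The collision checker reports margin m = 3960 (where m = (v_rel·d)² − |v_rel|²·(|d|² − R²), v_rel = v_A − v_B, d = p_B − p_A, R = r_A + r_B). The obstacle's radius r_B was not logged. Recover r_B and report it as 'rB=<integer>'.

m = 3960
d = (11, 17);  v_rel = (-5, -11),  |v_rel|² = 146
v_rel×d = (-5)·(17) − (-11)·(11) = 36
since m = R²·146 − 36²:  R² = (1296 + 3960) / 146 = 36
R = √36 = 6  ⇒  r_B = 6 − 4 = 2

rB=2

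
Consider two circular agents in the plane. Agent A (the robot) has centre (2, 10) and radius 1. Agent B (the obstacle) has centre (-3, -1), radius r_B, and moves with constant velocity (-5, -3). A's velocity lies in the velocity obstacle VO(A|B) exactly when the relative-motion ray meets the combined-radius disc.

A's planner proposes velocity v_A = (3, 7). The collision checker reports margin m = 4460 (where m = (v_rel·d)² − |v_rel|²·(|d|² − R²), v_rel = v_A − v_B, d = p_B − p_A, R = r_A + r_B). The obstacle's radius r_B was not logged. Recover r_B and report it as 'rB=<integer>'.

m = 4460
d = (-5, -11);  v_rel = (8, 10),  |v_rel|² = 164
v_rel×d = (8)·(-11) − (10)·(-5) = -38
since m = R²·164 − (-38)²:  R² = (1444 + 4460) / 164 = 36
R = √36 = 6  ⇒  r_B = 6 − 1 = 5

rB=5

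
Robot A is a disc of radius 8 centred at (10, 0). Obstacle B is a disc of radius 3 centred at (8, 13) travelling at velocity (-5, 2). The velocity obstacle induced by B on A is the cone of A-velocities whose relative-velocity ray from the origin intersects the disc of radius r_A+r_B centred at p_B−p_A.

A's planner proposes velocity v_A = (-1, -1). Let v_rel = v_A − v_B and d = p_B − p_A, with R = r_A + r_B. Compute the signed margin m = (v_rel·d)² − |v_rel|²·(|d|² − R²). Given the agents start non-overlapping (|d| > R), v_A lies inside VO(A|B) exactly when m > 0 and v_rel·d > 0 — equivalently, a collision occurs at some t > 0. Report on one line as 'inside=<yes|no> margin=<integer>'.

d = (-2, 13),  |d|² = 173;  R = 8+3 = 11,  c = 173−11² = 52
v_rel = (4, -3),  |v_rel|² = 25;  v_rel·d = (4)·(-2) + (-3)·(13) = -47
25·t² + 94·t + 52 = 0  ⇒  m = (-47)² − 25·52 = 909
m = 909 > 0,  v_rel·d = -47 < 0  ⇒  outside

inside=no margin=909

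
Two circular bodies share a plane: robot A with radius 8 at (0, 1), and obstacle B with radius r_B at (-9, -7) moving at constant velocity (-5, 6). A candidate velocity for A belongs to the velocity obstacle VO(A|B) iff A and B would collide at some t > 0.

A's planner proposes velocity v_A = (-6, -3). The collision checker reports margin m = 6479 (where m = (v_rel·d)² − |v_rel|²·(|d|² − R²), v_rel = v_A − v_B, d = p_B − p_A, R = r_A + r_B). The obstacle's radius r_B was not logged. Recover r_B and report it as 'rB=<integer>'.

m = 6479
d = (-9, -8);  v_rel = (-1, -9),  |v_rel|² = 82
v_rel×d = (-1)·(-8) − (-9)·(-9) = -73
since m = R²·82 − (-73)²:  R² = (5329 + 6479) / 82 = 144
R = √144 = 12  ⇒  r_B = 12 − 8 = 4

rB=4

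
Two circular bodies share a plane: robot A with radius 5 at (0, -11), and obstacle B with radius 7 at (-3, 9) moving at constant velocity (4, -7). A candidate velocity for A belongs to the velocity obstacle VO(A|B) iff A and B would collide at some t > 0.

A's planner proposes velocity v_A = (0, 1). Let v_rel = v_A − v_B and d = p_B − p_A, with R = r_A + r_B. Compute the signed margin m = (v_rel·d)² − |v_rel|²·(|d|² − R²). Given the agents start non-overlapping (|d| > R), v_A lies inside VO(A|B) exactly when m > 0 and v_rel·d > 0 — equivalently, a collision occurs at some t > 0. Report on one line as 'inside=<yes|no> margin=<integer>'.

d = (-3, 20),  |d|² = 409;  R = 5+7 = 12,  c = 409−12² = 265
v_rel = (-4, 8),  |v_rel|² = 80;  v_rel·d = (-4)·(-3) + (8)·(20) = 172
80·t² − 344·t + 265 = 0  ⇒  m = 172² − 80·265 = 8384
m = 8384 > 0,  v_rel·d = 172 > 0  ⇒  inside

inside=yes margin=8384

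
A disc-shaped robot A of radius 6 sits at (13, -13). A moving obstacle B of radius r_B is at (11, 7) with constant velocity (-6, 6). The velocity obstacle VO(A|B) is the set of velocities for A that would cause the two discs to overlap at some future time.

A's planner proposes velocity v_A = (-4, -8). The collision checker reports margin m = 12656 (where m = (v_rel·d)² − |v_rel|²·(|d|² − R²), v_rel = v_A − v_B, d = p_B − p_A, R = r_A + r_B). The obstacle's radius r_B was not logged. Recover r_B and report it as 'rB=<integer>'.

m = 12656
d = (-2, 20);  v_rel = (2, -14),  |v_rel|² = 200
v_rel×d = (2)·(20) − (-14)·(-2) = 12
since m = R²·200 − 12²:  R² = (144 + 12656) / 200 = 64
R = √64 = 8  ⇒  r_B = 8 − 6 = 2

rB=2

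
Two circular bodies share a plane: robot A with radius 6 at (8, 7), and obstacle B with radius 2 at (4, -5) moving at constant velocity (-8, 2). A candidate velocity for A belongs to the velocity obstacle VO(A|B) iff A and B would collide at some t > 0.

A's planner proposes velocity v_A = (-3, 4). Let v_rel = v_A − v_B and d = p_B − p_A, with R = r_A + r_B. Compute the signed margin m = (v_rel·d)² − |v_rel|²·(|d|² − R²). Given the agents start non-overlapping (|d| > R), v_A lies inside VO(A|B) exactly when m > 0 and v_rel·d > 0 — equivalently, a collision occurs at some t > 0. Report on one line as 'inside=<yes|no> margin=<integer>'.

d = (-4, -12),  |d|² = 160;  R = 6+2 = 8,  c = 160−8² = 96
v_rel = (5, 2),  |v_rel|² = 29;  v_rel·d = (5)·(-4) + (2)·(-12) = -44
29·t² + 88·t + 96 = 0  ⇒  m = (-44)² − 29·96 = -848
m = -848 < 0,  v_rel·d = -44 < 0  ⇒  outside

inside=no margin=-848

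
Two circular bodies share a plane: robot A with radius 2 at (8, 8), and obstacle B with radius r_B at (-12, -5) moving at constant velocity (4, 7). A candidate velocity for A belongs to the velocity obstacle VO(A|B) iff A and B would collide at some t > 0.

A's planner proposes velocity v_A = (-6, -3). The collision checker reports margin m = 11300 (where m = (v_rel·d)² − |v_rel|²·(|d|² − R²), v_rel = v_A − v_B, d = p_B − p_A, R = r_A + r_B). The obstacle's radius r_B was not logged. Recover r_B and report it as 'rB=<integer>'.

m = 11300
d = (-20, -13);  v_rel = (-10, -10),  |v_rel|² = 200
v_rel×d = (-10)·(-13) − (-10)·(-20) = -70
since m = R²·200 − (-70)²:  R² = (4900 + 11300) / 200 = 81
R = √81 = 9  ⇒  r_B = 9 − 2 = 7

rB=7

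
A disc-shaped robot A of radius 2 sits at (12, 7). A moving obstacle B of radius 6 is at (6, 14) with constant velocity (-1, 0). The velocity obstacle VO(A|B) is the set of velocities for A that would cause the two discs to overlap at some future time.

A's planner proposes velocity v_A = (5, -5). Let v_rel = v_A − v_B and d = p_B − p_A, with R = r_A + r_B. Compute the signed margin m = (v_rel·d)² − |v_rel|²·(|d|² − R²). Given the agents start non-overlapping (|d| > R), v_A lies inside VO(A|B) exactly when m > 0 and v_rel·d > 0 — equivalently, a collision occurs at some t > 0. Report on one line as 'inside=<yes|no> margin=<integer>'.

d = (-6, 7),  |d|² = 85;  R = 2+6 = 8,  c = 85−8² = 21
v_rel = (6, -5),  |v_rel|² = 61;  v_rel·d = (6)·(-6) + (-5)·(7) = -71
61·t² + 142·t + 21 = 0  ⇒  m = (-71)² − 61·21 = 3760
m = 3760 > 0,  v_rel·d = -71 < 0  ⇒  outside

inside=no margin=3760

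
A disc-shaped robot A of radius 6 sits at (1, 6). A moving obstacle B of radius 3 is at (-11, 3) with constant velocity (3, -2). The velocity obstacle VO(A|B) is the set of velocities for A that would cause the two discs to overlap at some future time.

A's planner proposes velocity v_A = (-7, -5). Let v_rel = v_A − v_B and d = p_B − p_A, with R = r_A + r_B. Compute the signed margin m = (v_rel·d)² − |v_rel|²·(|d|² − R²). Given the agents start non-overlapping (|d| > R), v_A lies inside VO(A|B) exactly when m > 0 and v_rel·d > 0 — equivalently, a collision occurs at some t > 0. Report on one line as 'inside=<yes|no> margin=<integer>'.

d = (-12, -3),  |d|² = 153;  R = 6+3 = 9,  c = 153−9² = 72
v_rel = (-10, -3),  |v_rel|² = 109;  v_rel·d = (-10)·(-12) + (-3)·(-3) = 129
109·t² − 258·t + 72 = 0  ⇒  m = 129² − 109·72 = 8793
m = 8793 > 0,  v_rel·d = 129 > 0  ⇒  inside

inside=yes margin=8793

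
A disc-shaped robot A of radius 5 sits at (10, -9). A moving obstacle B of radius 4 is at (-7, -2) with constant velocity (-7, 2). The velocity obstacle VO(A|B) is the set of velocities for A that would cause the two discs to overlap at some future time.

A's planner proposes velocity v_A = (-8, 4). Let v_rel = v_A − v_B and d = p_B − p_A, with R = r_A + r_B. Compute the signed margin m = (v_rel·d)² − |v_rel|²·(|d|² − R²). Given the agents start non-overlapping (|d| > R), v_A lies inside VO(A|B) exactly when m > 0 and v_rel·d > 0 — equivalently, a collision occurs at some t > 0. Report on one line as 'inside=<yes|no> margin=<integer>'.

d = (-17, 7),  |d|² = 338;  R = 5+4 = 9,  c = 338−9² = 257
v_rel = (-1, 2),  |v_rel|² = 5;  v_rel·d = (-1)·(-17) + (2)·(7) = 31
5·t² − 62·t + 257 = 0  ⇒  m = 31² − 5·257 = -324
m = -324 < 0,  v_rel·d = 31 > 0  ⇒  outside

inside=no margin=-324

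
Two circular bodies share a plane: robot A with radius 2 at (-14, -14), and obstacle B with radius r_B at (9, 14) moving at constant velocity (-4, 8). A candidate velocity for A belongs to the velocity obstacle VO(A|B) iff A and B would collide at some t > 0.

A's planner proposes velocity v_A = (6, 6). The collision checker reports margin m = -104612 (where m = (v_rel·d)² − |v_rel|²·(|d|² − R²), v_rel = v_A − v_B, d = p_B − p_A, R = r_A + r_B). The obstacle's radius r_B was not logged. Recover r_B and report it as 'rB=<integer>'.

m = -104612
d = (23, 28);  v_rel = (10, -2),  |v_rel|² = 104
v_rel×d = (10)·(28) − (-2)·(23) = 326
since m = R²·104 − 326²:  R² = (106276 + -104612) / 104 = 16
R = √16 = 4  ⇒  r_B = 4 − 2 = 2

rB=2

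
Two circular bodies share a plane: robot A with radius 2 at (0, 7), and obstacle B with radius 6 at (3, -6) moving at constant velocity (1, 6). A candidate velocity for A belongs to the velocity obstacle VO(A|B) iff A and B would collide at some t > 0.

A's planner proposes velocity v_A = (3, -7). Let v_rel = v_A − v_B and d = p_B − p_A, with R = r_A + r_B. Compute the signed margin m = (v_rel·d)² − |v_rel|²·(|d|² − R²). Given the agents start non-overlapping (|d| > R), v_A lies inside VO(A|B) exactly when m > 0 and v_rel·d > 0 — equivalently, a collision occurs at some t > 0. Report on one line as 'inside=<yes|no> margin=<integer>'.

d = (3, -13),  |d|² = 178;  R = 2+6 = 8,  c = 178−8² = 114
v_rel = (2, -13),  |v_rel|² = 173;  v_rel·d = (2)·(3) + (-13)·(-13) = 175
173·t² − 350·t + 114 = 0  ⇒  m = 175² − 173·114 = 10903
m = 10903 > 0,  v_rel·d = 175 > 0  ⇒  inside

inside=yes margin=10903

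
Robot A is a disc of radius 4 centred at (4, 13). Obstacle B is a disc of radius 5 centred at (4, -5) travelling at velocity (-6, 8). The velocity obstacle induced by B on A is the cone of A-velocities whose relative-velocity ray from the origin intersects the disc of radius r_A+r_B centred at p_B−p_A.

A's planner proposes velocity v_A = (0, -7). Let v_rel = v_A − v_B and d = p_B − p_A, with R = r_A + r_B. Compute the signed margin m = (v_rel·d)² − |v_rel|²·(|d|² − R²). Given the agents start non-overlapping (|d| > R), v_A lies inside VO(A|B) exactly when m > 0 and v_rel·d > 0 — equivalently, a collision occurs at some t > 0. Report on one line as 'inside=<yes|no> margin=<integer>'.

d = (0, -18),  |d|² = 324;  R = 4+5 = 9,  c = 324−9² = 243
v_rel = (6, -15),  |v_rel|² = 261;  v_rel·d = (6)·(0) + (-15)·(-18) = 270
261·t² − 540·t + 243 = 0  ⇒  m = 270² − 261·243 = 9477
m = 9477 > 0,  v_rel·d = 270 > 0  ⇒  inside

inside=yes margin=9477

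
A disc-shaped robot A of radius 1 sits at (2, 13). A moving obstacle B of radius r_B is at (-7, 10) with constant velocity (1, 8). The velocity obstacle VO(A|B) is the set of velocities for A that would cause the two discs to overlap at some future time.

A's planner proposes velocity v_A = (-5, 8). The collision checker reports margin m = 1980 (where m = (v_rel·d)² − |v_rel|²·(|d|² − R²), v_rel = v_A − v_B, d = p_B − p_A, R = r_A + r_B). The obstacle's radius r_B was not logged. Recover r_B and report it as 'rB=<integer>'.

m = 1980
d = (-9, -3);  v_rel = (-6, 0),  |v_rel|² = 36
v_rel×d = (-6)·(-3) − (0)·(-9) = 18
since m = R²·36 − 18²:  R² = (324 + 1980) / 36 = 64
R = √64 = 8  ⇒  r_B = 8 − 1 = 7

rB=7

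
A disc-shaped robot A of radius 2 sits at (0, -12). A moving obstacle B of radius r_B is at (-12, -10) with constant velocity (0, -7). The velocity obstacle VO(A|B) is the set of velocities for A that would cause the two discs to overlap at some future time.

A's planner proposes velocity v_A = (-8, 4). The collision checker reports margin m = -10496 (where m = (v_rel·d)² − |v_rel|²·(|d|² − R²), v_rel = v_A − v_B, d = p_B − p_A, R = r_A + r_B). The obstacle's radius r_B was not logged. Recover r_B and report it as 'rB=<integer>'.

m = -10496
d = (-12, 2);  v_rel = (-8, 11),  |v_rel|² = 185
v_rel×d = (-8)·(2) − (11)·(-12) = 116
since m = R²·185 − 116²:  R² = (13456 + -10496) / 185 = 16
R = √16 = 4  ⇒  r_B = 4 − 2 = 2

rB=2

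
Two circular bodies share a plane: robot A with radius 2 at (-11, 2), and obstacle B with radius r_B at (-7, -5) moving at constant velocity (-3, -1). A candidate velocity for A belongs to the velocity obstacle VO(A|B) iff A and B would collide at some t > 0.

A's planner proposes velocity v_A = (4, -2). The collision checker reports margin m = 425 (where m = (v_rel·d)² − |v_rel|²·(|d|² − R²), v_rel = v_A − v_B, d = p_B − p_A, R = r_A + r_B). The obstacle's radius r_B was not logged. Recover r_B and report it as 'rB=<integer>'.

m = 425
d = (4, -7);  v_rel = (7, -1),  |v_rel|² = 50
v_rel×d = (7)·(-7) − (-1)·(4) = -45
since m = R²·50 − (-45)²:  R² = (2025 + 425) / 50 = 49
R = √49 = 7  ⇒  r_B = 7 − 2 = 5

rB=5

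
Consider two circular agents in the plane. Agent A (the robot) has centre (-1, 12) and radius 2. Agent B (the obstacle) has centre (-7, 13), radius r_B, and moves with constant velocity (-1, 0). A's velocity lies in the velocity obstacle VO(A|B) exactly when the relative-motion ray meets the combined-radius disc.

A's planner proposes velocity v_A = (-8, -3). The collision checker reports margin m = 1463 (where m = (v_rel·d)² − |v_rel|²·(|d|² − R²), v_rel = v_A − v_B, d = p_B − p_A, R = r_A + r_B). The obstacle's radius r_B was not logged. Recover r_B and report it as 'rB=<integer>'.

m = 1463
d = (-6, 1);  v_rel = (-7, -3),  |v_rel|² = 58
v_rel×d = (-7)·(1) − (-3)·(-6) = -25
since m = R²·58 − (-25)²:  R² = (625 + 1463) / 58 = 36
R = √36 = 6  ⇒  r_B = 6 − 2 = 4

rB=4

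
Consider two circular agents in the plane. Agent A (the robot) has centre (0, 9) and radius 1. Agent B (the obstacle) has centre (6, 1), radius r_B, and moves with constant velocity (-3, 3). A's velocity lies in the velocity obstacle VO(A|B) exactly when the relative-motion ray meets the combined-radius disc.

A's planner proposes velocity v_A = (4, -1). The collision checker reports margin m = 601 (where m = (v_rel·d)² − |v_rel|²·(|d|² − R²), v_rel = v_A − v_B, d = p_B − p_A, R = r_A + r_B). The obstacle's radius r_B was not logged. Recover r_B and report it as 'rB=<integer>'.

m = 601
d = (6, -8);  v_rel = (7, -4),  |v_rel|² = 65
v_rel×d = (7)·(-8) − (-4)·(6) = -32
since m = R²·65 − (-32)²:  R² = (1024 + 601) / 65 = 25
R = √25 = 5  ⇒  r_B = 5 − 1 = 4

rB=4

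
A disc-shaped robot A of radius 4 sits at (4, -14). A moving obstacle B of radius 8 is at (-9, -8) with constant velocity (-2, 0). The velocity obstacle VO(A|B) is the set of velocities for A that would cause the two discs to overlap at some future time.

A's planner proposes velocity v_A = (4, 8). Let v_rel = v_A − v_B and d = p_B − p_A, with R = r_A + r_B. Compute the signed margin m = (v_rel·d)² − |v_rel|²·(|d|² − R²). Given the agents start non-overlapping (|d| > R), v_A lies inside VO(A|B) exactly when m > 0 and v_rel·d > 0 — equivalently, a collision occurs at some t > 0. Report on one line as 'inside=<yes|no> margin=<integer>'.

d = (-13, 6),  |d|² = 205;  R = 4+8 = 12,  c = 205−12² = 61
v_rel = (6, 8),  |v_rel|² = 100;  v_rel·d = (6)·(-13) + (8)·(6) = -30
100·t² + 60·t + 61 = 0  ⇒  m = (-30)² − 100·61 = -5200
m = -5200 < 0,  v_rel·d = -30 < 0  ⇒  outside

inside=no margin=-5200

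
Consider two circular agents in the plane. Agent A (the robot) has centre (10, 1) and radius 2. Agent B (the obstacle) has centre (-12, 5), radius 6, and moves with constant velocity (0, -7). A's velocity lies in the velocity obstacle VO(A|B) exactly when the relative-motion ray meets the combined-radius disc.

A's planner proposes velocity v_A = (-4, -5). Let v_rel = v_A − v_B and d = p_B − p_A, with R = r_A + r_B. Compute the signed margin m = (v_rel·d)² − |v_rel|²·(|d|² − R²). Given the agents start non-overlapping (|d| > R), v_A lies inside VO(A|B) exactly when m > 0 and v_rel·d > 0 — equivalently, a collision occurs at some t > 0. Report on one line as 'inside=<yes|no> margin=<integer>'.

d = (-22, 4),  |d|² = 500;  R = 2+6 = 8,  c = 500−8² = 436
v_rel = (-4, 2),  |v_rel|² = 20;  v_rel·d = (-4)·(-22) + (2)·(4) = 96
20·t² − 192·t + 436 = 0  ⇒  m = 96² − 20·436 = 496
m = 496 > 0,  v_rel·d = 96 > 0  ⇒  inside

inside=yes margin=496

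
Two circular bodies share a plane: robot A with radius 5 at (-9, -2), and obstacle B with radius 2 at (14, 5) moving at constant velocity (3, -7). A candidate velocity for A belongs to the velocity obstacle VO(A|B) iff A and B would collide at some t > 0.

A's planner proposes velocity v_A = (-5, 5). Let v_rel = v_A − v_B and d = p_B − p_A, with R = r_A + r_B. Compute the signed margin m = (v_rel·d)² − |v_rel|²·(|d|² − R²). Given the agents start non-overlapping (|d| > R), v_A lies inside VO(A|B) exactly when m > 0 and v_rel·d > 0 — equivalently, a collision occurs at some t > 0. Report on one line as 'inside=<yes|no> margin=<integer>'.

d = (23, 7),  |d|² = 578;  R = 5+2 = 7,  c = 578−7² = 529
v_rel = (-8, 12),  |v_rel|² = 208;  v_rel·d = (-8)·(23) + (12)·(7) = -100
208·t² + 200·t + 529 = 0  ⇒  m = (-100)² − 208·529 = -100032
m = -100032 < 0,  v_rel·d = -100 < 0  ⇒  outside

inside=no margin=-100032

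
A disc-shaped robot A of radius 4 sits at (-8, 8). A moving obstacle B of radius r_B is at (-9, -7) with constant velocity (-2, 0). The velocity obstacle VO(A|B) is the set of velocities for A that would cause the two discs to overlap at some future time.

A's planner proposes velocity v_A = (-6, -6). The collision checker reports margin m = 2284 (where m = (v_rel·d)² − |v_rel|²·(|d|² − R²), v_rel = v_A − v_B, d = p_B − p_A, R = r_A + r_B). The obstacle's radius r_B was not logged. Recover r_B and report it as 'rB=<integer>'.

m = 2284
d = (-1, -15);  v_rel = (-4, -6),  |v_rel|² = 52
v_rel×d = (-4)·(-15) − (-6)·(-1) = 54
since m = R²·52 − 54²:  R² = (2916 + 2284) / 52 = 100
R = √100 = 10  ⇒  r_B = 10 − 4 = 6

rB=6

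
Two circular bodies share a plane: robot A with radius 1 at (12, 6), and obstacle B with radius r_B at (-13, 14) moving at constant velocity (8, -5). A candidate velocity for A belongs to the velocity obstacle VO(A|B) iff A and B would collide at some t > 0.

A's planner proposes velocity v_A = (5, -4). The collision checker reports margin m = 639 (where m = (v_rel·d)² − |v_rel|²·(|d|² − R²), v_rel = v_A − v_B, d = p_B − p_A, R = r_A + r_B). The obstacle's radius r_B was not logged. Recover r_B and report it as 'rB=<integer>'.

m = 639
d = (-25, 8);  v_rel = (-3, 1),  |v_rel|² = 10
v_rel×d = (-3)·(8) − (1)·(-25) = 1
since m = R²·10 − 1²:  R² = (1 + 639) / 10 = 64
R = √64 = 8  ⇒  r_B = 8 − 1 = 7

rB=7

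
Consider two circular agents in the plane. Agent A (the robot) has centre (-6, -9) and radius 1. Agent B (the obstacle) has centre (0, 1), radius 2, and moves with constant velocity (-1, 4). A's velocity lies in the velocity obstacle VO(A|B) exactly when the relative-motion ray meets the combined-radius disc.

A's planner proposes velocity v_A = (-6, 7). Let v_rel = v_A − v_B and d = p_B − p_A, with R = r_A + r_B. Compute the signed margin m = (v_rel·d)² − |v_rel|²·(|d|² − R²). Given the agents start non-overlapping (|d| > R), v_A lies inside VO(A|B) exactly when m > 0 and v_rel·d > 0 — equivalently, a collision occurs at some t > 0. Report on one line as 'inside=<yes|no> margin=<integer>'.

d = (6, 10),  |d|² = 136;  R = 1+2 = 3,  c = 136−3² = 127
v_rel = (-5, 3),  |v_rel|² = 34;  v_rel·d = (-5)·(6) + (3)·(10) = 0
34·t² − 0·t + 127 = 0  ⇒  m = 0² − 34·127 = -4318
m = -4318 < 0,  v_rel·d = 0 = 0  ⇒  outside

inside=no margin=-4318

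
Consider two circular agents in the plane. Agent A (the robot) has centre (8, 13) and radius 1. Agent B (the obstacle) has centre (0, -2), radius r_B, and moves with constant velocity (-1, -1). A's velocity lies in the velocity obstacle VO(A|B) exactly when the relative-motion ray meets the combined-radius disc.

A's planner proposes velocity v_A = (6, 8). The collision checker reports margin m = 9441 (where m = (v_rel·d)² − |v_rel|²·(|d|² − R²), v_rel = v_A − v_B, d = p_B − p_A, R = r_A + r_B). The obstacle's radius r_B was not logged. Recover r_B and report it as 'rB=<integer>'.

m = 9441
d = (-8, -15);  v_rel = (7, 9),  |v_rel|² = 130
v_rel×d = (7)·(-15) − (9)·(-8) = -33
since m = R²·130 − (-33)²:  R² = (1089 + 9441) / 130 = 81
R = √81 = 9  ⇒  r_B = 9 − 1 = 8

rB=8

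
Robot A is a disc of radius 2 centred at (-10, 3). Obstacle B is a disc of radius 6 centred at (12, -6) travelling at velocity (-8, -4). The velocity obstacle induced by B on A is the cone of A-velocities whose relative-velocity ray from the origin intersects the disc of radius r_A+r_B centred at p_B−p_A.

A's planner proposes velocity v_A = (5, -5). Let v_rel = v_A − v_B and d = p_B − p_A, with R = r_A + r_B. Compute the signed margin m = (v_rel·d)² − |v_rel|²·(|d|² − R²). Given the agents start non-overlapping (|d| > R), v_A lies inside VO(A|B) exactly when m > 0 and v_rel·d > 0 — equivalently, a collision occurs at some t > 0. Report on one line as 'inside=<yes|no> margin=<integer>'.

d = (22, -9),  |d|² = 565;  R = 2+6 = 8,  c = 565−8² = 501
v_rel = (13, -1),  |v_rel|² = 170;  v_rel·d = (13)·(22) + (-1)·(-9) = 295
170·t² − 590·t + 501 = 0  ⇒  m = 295² − 170·501 = 1855
m = 1855 > 0,  v_rel·d = 295 > 0  ⇒  inside

inside=yes margin=1855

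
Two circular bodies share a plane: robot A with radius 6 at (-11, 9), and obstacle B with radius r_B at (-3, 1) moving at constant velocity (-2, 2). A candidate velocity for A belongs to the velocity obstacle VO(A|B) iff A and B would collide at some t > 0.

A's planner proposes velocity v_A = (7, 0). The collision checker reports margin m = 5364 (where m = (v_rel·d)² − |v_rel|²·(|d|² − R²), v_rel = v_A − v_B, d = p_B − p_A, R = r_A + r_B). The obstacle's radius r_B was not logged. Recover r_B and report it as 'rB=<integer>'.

m = 5364
d = (8, -8);  v_rel = (9, -2),  |v_rel|² = 85
v_rel×d = (9)·(-8) − (-2)·(8) = -56
since m = R²·85 − (-56)²:  R² = (3136 + 5364) / 85 = 100
R = √100 = 10  ⇒  r_B = 10 − 6 = 4

rB=4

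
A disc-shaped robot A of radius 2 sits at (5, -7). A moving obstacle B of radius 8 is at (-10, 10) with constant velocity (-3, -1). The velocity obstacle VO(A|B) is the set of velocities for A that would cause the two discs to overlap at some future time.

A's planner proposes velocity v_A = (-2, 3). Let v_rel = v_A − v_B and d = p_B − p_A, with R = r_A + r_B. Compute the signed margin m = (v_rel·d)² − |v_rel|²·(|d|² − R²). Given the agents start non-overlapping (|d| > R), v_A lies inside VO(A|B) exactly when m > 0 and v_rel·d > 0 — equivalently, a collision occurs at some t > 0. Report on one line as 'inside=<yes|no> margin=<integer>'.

d = (-15, 17),  |d|² = 514;  R = 2+8 = 10,  c = 514−10² = 414
v_rel = (1, 4),  |v_rel|² = 17;  v_rel·d = (1)·(-15) + (4)·(17) = 53
17·t² − 106·t + 414 = 0  ⇒  m = 53² − 17·414 = -4229
m = -4229 < 0,  v_rel·d = 53 > 0  ⇒  outside

inside=no margin=-4229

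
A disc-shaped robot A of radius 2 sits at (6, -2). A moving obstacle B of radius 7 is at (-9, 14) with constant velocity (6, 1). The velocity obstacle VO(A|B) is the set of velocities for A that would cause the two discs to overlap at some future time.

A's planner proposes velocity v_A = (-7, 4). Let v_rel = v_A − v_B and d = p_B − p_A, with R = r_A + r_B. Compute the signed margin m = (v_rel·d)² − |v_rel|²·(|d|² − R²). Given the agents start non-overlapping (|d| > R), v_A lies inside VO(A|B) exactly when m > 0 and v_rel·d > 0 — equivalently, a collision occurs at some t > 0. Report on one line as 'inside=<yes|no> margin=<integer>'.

d = (-15, 16),  |d|² = 481;  R = 2+7 = 9,  c = 481−9² = 400
v_rel = (-13, 3),  |v_rel|² = 178;  v_rel·d = (-13)·(-15) + (3)·(16) = 243
178·t² − 486·t + 400 = 0  ⇒  m = 243² − 178·400 = -12151
m = -12151 < 0,  v_rel·d = 243 > 0  ⇒  outside

inside=no margin=-12151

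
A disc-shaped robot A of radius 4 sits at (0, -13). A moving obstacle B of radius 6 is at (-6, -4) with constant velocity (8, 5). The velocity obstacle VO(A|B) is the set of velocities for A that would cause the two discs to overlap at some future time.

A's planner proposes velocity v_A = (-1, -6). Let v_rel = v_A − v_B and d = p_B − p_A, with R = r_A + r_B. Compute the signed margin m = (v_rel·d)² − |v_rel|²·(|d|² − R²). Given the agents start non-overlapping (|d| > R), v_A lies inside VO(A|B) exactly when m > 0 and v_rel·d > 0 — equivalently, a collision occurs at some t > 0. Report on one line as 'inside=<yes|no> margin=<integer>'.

d = (-6, 9),  |d|² = 117;  R = 4+6 = 10,  c = 117−10² = 17
v_rel = (-9, -11),  |v_rel|² = 202;  v_rel·d = (-9)·(-6) + (-11)·(9) = -45
202·t² + 90·t + 17 = 0  ⇒  m = (-45)² − 202·17 = -1409
m = -1409 < 0,  v_rel·d = -45 < 0  ⇒  outside

inside=no margin=-1409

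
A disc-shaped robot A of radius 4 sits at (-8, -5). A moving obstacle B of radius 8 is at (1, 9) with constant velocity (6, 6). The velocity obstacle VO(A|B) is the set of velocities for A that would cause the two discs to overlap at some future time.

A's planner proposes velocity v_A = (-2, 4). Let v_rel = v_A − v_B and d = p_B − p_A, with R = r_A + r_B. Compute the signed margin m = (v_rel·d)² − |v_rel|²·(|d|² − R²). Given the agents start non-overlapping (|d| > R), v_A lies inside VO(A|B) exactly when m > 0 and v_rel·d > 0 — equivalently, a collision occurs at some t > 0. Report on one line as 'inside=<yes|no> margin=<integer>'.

d = (9, 14),  |d|² = 277;  R = 4+8 = 12,  c = 277−12² = 133
v_rel = (-8, -2),  |v_rel|² = 68;  v_rel·d = (-8)·(9) + (-2)·(14) = -100
68·t² + 200·t + 133 = 0  ⇒  m = (-100)² − 68·133 = 956
m = 956 > 0,  v_rel·d = -100 < 0  ⇒  outside

inside=no margin=956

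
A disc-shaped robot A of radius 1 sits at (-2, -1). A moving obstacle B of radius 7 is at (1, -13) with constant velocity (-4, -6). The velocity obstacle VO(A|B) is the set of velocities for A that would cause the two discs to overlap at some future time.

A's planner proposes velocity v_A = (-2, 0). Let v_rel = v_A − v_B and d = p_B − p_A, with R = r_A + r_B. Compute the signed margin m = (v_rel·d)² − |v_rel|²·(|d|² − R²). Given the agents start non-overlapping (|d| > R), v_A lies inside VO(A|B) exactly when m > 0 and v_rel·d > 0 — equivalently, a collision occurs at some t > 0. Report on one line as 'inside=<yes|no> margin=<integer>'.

d = (3, -12),  |d|² = 153;  R = 1+7 = 8,  c = 153−8² = 89
v_rel = (2, 6),  |v_rel|² = 40;  v_rel·d = (2)·(3) + (6)·(-12) = -66
40·t² + 132·t + 89 = 0  ⇒  m = (-66)² − 40·89 = 796
m = 796 > 0,  v_rel·d = -66 < 0  ⇒  outside

inside=no margin=796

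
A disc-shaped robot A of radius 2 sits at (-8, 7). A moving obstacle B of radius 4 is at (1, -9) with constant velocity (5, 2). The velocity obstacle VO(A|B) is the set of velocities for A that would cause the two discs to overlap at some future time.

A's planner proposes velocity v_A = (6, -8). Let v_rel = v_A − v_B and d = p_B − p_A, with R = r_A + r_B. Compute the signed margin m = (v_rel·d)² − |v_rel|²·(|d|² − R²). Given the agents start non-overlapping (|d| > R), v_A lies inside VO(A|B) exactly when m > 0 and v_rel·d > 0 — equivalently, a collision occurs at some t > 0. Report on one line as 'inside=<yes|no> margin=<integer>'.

d = (9, -16),  |d|² = 337;  R = 2+4 = 6,  c = 337−6² = 301
v_rel = (1, -10),  |v_rel|² = 101;  v_rel·d = (1)·(9) + (-10)·(-16) = 169
101·t² − 338·t + 301 = 0  ⇒  m = 169² − 101·301 = -1840
m = -1840 < 0,  v_rel·d = 169 > 0  ⇒  outside

inside=no margin=-1840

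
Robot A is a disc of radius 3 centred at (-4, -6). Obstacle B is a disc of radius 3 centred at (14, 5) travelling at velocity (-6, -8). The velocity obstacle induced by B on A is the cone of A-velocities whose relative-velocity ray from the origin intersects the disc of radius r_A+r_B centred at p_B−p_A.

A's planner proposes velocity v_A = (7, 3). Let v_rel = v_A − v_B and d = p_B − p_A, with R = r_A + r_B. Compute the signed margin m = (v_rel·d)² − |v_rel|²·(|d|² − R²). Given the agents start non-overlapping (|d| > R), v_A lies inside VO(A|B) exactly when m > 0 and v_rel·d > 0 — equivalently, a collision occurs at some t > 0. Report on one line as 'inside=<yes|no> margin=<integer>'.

d = (18, 11),  |d|² = 445;  R = 3+3 = 6,  c = 445−6² = 409
v_rel = (13, 11),  |v_rel|² = 290;  v_rel·d = (13)·(18) + (11)·(11) = 355
290·t² − 710·t + 409 = 0  ⇒  m = 355² − 290·409 = 7415
m = 7415 > 0,  v_rel·d = 355 > 0  ⇒  inside

inside=yes margin=7415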